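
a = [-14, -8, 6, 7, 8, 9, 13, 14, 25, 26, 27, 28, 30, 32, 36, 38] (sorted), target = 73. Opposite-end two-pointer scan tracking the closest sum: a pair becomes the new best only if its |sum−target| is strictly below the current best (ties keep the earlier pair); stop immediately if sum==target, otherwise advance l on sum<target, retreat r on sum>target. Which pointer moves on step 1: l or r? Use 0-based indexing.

l

[0,15] -14+38=24 d=49 * → l++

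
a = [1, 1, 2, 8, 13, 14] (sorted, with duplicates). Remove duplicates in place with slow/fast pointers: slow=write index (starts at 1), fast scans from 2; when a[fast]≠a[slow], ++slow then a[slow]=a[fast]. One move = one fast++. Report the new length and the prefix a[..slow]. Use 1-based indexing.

length 5; prefix = [1, 2, 8, 13, 14]

(s=1,f=2) a[fast]=1=a[slow] dup → fast++
(s=1,f=3) a[fast]=2≠a[slow]=1 write a[2]=2 → slow++,fast++
(s=2,f=4) a[fast]=8≠a[slow]=2 write a[3]=8 → slow++,fast++
(s=3,f=5) a[fast]=13≠a[slow]=8 write a[4]=13 → slow++,fast++
(s=4,f=6) a[fast]=14≠a[slow]=13 write a[5]=14 → slow++,fast++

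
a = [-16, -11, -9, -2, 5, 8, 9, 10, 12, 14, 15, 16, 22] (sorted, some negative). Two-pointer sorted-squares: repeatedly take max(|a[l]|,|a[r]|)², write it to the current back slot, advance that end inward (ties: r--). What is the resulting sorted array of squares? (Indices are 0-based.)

[4, 25, 64, 81, 81, 100, 121, 144, 196, 225, 256, 256, 484]

l=0 r=12: |-16|<=|22| out[12]=484, r--
l=0 r=11: |-16|<=|16| out[11]=256, r--
l=0 r=10: |-16|>|15| out[10]=256, l++
l=1 r=10: |-11|<=|15| out[9]=225, r--
l=1 r=9: |-11|<=|14| out[8]=196, r--
l=1 r=8: |-11|<=|12| out[7]=144, r--
l=1 r=7: |-11|>|10| out[6]=121, l++
l=2 r=7: |-9|<=|10| out[5]=100, r--
l=2 r=6: |-9|<=|9| out[4]=81, r--
l=2 r=5: |-9|>|8| out[3]=81, l++
l=3 r=5: |-2|<=|8| out[2]=64, r--
l=3 r=4: |-2|<=|5| out[1]=25, r--
l=3 r=3: |-2|<=|-2| out[0]=4, r--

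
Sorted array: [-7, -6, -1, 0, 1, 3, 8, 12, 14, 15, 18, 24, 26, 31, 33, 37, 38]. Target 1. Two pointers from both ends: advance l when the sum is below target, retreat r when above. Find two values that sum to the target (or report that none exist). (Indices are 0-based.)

(-7, 8)

[0,16] -7+38=31 >1 → r--
[0,15] -7+37=30 >1 → r--
[0,14] -7+33=26 >1 → r--
[0,13] -7+31=24 >1 → r--
[0,12] -7+26=19 >1 → r--
[0,11] -7+24=17 >1 → r--
[0,10] -7+18=11 >1 → r--
[0,9] -7+15=8 >1 → r--
[0,8] -7+14=7 >1 → r--
[0,7] -7+12=5 >1 → r--
[0,6] -7+8=1 → found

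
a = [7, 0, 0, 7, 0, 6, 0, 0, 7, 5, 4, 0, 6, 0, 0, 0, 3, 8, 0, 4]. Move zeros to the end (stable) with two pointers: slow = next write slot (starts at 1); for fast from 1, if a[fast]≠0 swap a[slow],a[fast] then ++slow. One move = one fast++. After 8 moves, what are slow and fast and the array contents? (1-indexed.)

slow=4, fast=9, a=[7, 7, 6, 0, 0, 0, 0, 0, 7, 5, 4, 0, 6, 0, 0, 0, 3, 8, 0, 4]

slow=1 fast=1: a[fast]=7≠0 swap→a[1]=7, slow++,fast++
slow=2 fast=2: a[fast]=0, fast++
slow=2 fast=3: a[fast]=0, fast++
slow=2 fast=4: a[fast]=7≠0 swap→a[2]=7, slow++,fast++
slow=3 fast=5: a[fast]=0, fast++
slow=3 fast=6: a[fast]=6≠0 swap→a[3]=6, slow++,fast++
slow=4 fast=7: a[fast]=0, fast++
slow=4 fast=8: a[fast]=0, fast++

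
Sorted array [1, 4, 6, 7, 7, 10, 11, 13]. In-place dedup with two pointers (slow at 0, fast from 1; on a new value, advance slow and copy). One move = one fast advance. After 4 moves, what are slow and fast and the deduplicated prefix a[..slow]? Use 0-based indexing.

(s=0,f=1) a[fast]=4≠a[slow]=1 write a[1]=4 → slow++,fast++
(s=1,f=2) a[fast]=6≠a[slow]=4 write a[2]=6 → slow++,fast++
(s=2,f=3) a[fast]=7≠a[slow]=6 write a[3]=7 → slow++,fast++
(s=3,f=4) a[fast]=7=a[slow] dup → fast++

slow=3, fast=5, prefix=[1, 4, 6, 7]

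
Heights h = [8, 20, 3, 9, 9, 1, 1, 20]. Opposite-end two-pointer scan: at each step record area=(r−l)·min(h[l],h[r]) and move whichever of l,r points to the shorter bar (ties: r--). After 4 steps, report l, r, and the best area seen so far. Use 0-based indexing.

l=1, r=4, best area=120

l=0 r=7: min(8,20)*7=56 best=56 *, l++
l=1 r=7: min(20,20)*6=120 best=120 *, r--
l=1 r=6: min(20,1)*5=5 best=120, r--
l=1 r=5: min(20,1)*4=4 best=120, r--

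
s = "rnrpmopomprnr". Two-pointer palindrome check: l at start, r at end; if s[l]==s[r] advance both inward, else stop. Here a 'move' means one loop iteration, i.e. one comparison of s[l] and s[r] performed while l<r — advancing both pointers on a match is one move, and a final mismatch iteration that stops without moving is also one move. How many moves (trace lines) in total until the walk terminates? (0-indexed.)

l=0 r=12: 'r'=='r', l++,r--
l=1 r=11: 'n'=='n', l++,r--
l=2 r=10: 'r'=='r', l++,r--
l=3 r=9: 'p'=='p', l++,r--
l=4 r=8: 'm'=='m', l++,r--
l=5 r=7: 'o'=='o', l++,r--

6 moves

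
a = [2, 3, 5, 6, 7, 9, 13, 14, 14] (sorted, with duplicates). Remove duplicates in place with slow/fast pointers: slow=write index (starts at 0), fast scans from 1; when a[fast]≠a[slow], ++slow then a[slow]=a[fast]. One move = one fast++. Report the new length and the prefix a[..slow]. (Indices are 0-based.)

length 8; prefix = [2, 3, 5, 6, 7, 9, 13, 14]

(s=0,f=1) a[fast]=3≠a[slow]=2 write a[1]=3 → slow++,fast++
(s=1,f=2) a[fast]=5≠a[slow]=3 write a[2]=5 → slow++,fast++
(s=2,f=3) a[fast]=6≠a[slow]=5 write a[3]=6 → slow++,fast++
(s=3,f=4) a[fast]=7≠a[slow]=6 write a[4]=7 → slow++,fast++
(s=4,f=5) a[fast]=9≠a[slow]=7 write a[5]=9 → slow++,fast++
(s=5,f=6) a[fast]=13≠a[slow]=9 write a[6]=13 → slow++,fast++
(s=6,f=7) a[fast]=14≠a[slow]=13 write a[7]=14 → slow++,fast++
(s=7,f=8) a[fast]=14=a[slow] dup → fast++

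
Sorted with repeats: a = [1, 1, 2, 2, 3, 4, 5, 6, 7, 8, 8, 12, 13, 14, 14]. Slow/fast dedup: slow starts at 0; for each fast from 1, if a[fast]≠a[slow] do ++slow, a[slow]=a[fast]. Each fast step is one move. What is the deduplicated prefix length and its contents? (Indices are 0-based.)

length 11; prefix = [1, 2, 3, 4, 5, 6, 7, 8, 12, 13, 14]

slow=0 fast=1: a[fast]=1=a[slow] dup, fast++
slow=0 fast=2: a[fast]=2≠a[slow]=1 write a[1]=2, slow++,fast++
slow=1 fast=3: a[fast]=2=a[slow] dup, fast++
slow=1 fast=4: a[fast]=3≠a[slow]=2 write a[2]=3, slow++,fast++
slow=2 fast=5: a[fast]=4≠a[slow]=3 write a[3]=4, slow++,fast++
slow=3 fast=6: a[fast]=5≠a[slow]=4 write a[4]=5, slow++,fast++
slow=4 fast=7: a[fast]=6≠a[slow]=5 write a[5]=6, slow++,fast++
slow=5 fast=8: a[fast]=7≠a[slow]=6 write a[6]=7, slow++,fast++
slow=6 fast=9: a[fast]=8≠a[slow]=7 write a[7]=8, slow++,fast++
slow=7 fast=10: a[fast]=8=a[slow] dup, fast++
slow=7 fast=11: a[fast]=12≠a[slow]=8 write a[8]=12, slow++,fast++
slow=8 fast=12: a[fast]=13≠a[slow]=12 write a[9]=13, slow++,fast++
slow=9 fast=13: a[fast]=14≠a[slow]=13 write a[10]=14, slow++,fast++
slow=10 fast=14: a[fast]=14=a[slow] dup, fast++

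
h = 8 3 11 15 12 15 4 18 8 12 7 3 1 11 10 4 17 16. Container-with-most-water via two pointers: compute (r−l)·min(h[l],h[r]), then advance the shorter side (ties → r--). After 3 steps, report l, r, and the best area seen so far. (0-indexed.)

[0,17] min(8,16)*17=136 best=136 * → l++
[1,17] min(3,16)*16=48 best=136 → l++
[2,17] min(11,16)*15=165 best=165 * → l++

l=3, r=17, best area=165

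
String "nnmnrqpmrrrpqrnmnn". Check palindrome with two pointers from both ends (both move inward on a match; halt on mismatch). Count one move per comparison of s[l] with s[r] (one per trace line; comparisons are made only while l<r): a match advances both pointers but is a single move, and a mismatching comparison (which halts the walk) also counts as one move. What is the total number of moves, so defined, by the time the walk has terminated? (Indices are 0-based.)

8 moves

l=0 r=17: 'n'=='n', l++,r--
l=1 r=16: 'n'=='n', l++,r--
l=2 r=15: 'm'=='m', l++,r--
l=3 r=14: 'n'=='n', l++,r--
l=4 r=13: 'r'=='r', l++,r--
l=5 r=12: 'q'=='q', l++,r--
l=6 r=11: 'p'=='p', l++,r--
l=7 r=10: 'm'!='r', stop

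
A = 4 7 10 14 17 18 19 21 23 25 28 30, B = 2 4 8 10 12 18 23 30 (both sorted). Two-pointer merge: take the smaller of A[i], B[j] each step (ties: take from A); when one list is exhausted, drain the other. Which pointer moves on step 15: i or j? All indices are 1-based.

i

[i=1,j=1] A[i]=4>B[j]=2 take 2 → j++
[i=1,j=2] A[i]=4<=B[j]=4 take 4 → i++
[i=2,j=2] A[i]=7>B[j]=4 take 4 → j++
[i=2,j=3] A[i]=7<=B[j]=8 take 7 → i++
[i=3,j=3] A[i]=10>B[j]=8 take 8 → j++
[i=3,j=4] A[i]=10<=B[j]=10 take 10 → i++
[i=4,j=4] A[i]=14>B[j]=10 take 10 → j++
[i=4,j=5] A[i]=14>B[j]=12 take 12 → j++
[i=4,j=6] A[i]=14<=B[j]=18 take 14 → i++
[i=5,j=6] A[i]=17<=B[j]=18 take 17 → i++
[i=6,j=6] A[i]=18<=B[j]=18 take 18 → i++
[i=7,j=6] A[i]=19>B[j]=18 take 18 → j++
[i=7,j=7] A[i]=19<=B[j]=23 take 19 → i++
[i=8,j=7] A[i]=21<=B[j]=23 take 21 → i++
[i=9,j=7] A[i]=23<=B[j]=23 take 23 → i++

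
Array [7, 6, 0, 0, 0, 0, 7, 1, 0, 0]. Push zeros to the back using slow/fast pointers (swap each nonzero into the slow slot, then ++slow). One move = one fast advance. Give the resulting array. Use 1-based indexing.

[7, 6, 7, 1, 0, 0, 0, 0, 0, 0]

slow=1 fast=1: a[fast]=7≠0 swap→a[1]=7, slow++,fast++
slow=2 fast=2: a[fast]=6≠0 swap→a[2]=6, slow++,fast++
slow=3 fast=3: a[fast]=0, fast++
slow=3 fast=4: a[fast]=0, fast++
slow=3 fast=5: a[fast]=0, fast++
slow=3 fast=6: a[fast]=0, fast++
slow=3 fast=7: a[fast]=7≠0 swap→a[3]=7, slow++,fast++
slow=4 fast=8: a[fast]=1≠0 swap→a[4]=1, slow++,fast++
slow=5 fast=9: a[fast]=0, fast++
slow=5 fast=10: a[fast]=0, fast++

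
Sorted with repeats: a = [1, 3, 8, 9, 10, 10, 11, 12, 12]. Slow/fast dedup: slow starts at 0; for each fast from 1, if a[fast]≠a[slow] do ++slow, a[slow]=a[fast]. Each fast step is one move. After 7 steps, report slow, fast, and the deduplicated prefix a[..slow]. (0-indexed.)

slow=6, fast=8, prefix=[1, 3, 8, 9, 10, 11, 12]

slow=0 fast=1: a[fast]=3≠a[slow]=1 write a[1]=3, slow++,fast++
slow=1 fast=2: a[fast]=8≠a[slow]=3 write a[2]=8, slow++,fast++
slow=2 fast=3: a[fast]=9≠a[slow]=8 write a[3]=9, slow++,fast++
slow=3 fast=4: a[fast]=10≠a[slow]=9 write a[4]=10, slow++,fast++
slow=4 fast=5: a[fast]=10=a[slow] dup, fast++
slow=4 fast=6: a[fast]=11≠a[slow]=10 write a[5]=11, slow++,fast++
slow=5 fast=7: a[fast]=12≠a[slow]=11 write a[6]=12, slow++,fast++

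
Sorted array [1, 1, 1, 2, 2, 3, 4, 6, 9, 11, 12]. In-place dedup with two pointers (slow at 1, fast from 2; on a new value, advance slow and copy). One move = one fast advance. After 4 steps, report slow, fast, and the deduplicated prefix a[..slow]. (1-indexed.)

slow=2, fast=6, prefix=[1, 2]

slow=1 fast=2: a[fast]=1=a[slow] dup, fast++
slow=1 fast=3: a[fast]=1=a[slow] dup, fast++
slow=1 fast=4: a[fast]=2≠a[slow]=1 write a[2]=2, slow++,fast++
slow=2 fast=5: a[fast]=2=a[slow] dup, fast++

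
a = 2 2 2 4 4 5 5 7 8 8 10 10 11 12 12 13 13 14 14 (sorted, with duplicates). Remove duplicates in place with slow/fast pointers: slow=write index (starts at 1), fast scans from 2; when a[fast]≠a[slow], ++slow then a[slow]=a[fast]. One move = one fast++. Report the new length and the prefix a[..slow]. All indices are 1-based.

length 10; prefix = [2, 4, 5, 7, 8, 10, 11, 12, 13, 14]

slow=1 fast=2: a[fast]=2=a[slow] dup, fast++
slow=1 fast=3: a[fast]=2=a[slow] dup, fast++
slow=1 fast=4: a[fast]=4≠a[slow]=2 write a[2]=4, slow++,fast++
slow=2 fast=5: a[fast]=4=a[slow] dup, fast++
slow=2 fast=6: a[fast]=5≠a[slow]=4 write a[3]=5, slow++,fast++
slow=3 fast=7: a[fast]=5=a[slow] dup, fast++
slow=3 fast=8: a[fast]=7≠a[slow]=5 write a[4]=7, slow++,fast++
slow=4 fast=9: a[fast]=8≠a[slow]=7 write a[5]=8, slow++,fast++
slow=5 fast=10: a[fast]=8=a[slow] dup, fast++
slow=5 fast=11: a[fast]=10≠a[slow]=8 write a[6]=10, slow++,fast++
slow=6 fast=12: a[fast]=10=a[slow] dup, fast++
slow=6 fast=13: a[fast]=11≠a[slow]=10 write a[7]=11, slow++,fast++
slow=7 fast=14: a[fast]=12≠a[slow]=11 write a[8]=12, slow++,fast++
slow=8 fast=15: a[fast]=12=a[slow] dup, fast++
slow=8 fast=16: a[fast]=13≠a[slow]=12 write a[9]=13, slow++,fast++
slow=9 fast=17: a[fast]=13=a[slow] dup, fast++
slow=9 fast=18: a[fast]=14≠a[slow]=13 write a[10]=14, slow++,fast++
slow=10 fast=19: a[fast]=14=a[slow] dup, fast++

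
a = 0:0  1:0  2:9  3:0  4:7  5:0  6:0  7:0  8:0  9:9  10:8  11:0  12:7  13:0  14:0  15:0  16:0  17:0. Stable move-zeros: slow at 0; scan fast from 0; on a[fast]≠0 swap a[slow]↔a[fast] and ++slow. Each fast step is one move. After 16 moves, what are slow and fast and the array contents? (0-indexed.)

slow=5, fast=16, a=[9, 7, 9, 8, 7, 0, 0, 0, 0, 0, 0, 0, 0, 0, 0, 0, 0, 0]

(s=0,f=0) a[fast]=0 → fast++
(s=0,f=1) a[fast]=0 → fast++
(s=0,f=2) a[fast]=9≠0 swap→a[0]=9 → slow++,fast++
(s=1,f=3) a[fast]=0 → fast++
(s=1,f=4) a[fast]=7≠0 swap→a[1]=7 → slow++,fast++
(s=2,f=5) a[fast]=0 → fast++
(s=2,f=6) a[fast]=0 → fast++
(s=2,f=7) a[fast]=0 → fast++
(s=2,f=8) a[fast]=0 → fast++
(s=2,f=9) a[fast]=9≠0 swap→a[2]=9 → slow++,fast++
(s=3,f=10) a[fast]=8≠0 swap→a[3]=8 → slow++,fast++
(s=4,f=11) a[fast]=0 → fast++
(s=4,f=12) a[fast]=7≠0 swap→a[4]=7 → slow++,fast++
(s=5,f=13) a[fast]=0 → fast++
(s=5,f=14) a[fast]=0 → fast++
(s=5,f=15) a[fast]=0 → fast++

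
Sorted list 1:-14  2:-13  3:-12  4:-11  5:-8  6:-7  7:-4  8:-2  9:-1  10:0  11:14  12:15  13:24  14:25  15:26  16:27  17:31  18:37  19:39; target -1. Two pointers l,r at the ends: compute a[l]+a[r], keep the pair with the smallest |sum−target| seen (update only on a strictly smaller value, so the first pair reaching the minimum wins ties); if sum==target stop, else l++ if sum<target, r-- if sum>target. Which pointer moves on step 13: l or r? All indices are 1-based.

l=1 r=19: -14+39=25 d=26 *, r--
l=1 r=18: -14+37=23 d=24 *, r--
l=1 r=17: -14+31=17 d=18 *, r--
l=1 r=16: -14+27=13 d=14 *, r--
l=1 r=15: -14+26=12 d=13 *, r--
l=1 r=14: -14+25=11 d=12 *, r--
l=1 r=13: -14+24=10 d=11 *, r--
l=1 r=12: -14+15=1 d=2 *, r--
l=1 r=11: -14+14=0 d=1 *, r--
l=1 r=10: -14+0=-14 d=13, l++
l=2 r=10: -13+0=-13 d=12, l++
l=3 r=10: -12+0=-12 d=11, l++
l=4 r=10: -11+0=-11 d=10, l++

l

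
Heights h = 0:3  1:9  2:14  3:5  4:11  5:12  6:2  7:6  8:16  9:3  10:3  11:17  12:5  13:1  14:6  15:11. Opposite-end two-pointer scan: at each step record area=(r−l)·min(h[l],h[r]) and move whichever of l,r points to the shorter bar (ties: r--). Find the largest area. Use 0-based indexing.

[0,15] min(3,11)*15=45 best=45 * → l++
[1,15] min(9,11)*14=126 best=126 * → l++
[2,15] min(14,11)*13=143 best=143 * → r--
[2,14] min(14,6)*12=72 best=143 → r--
[2,13] min(14,1)*11=11 best=143 → r--
[2,12] min(14,5)*10=50 best=143 → r--
[2,11] min(14,17)*9=126 best=143 → l++
[3,11] min(5,17)*8=40 best=143 → l++
[4,11] min(11,17)*7=77 best=143 → l++
[5,11] min(12,17)*6=72 best=143 → l++
[6,11] min(2,17)*5=10 best=143 → l++
[7,11] min(6,17)*4=24 best=143 → l++
[8,11] min(16,17)*3=48 best=143 → l++
[9,11] min(3,17)*2=6 best=143 → l++
[10,11] min(3,17)*1=3 best=143 → l++

max area = 143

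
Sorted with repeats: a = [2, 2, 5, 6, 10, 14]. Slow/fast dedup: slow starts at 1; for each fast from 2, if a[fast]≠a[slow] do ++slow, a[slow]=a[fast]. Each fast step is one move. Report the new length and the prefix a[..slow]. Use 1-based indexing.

slow=1 fast=2: a[fast]=2=a[slow] dup, fast++
slow=1 fast=3: a[fast]=5≠a[slow]=2 write a[2]=5, slow++,fast++
slow=2 fast=4: a[fast]=6≠a[slow]=5 write a[3]=6, slow++,fast++
slow=3 fast=5: a[fast]=10≠a[slow]=6 write a[4]=10, slow++,fast++
slow=4 fast=6: a[fast]=14≠a[slow]=10 write a[5]=14, slow++,fast++

length 5; prefix = [2, 5, 6, 10, 14]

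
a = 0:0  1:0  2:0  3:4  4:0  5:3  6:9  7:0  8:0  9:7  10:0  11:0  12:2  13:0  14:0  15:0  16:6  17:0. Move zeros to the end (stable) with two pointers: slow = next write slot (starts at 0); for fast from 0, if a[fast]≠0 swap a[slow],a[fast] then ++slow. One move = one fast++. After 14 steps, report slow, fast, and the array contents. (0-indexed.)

slow=5, fast=14, a=[4, 3, 9, 7, 2, 0, 0, 0, 0, 0, 0, 0, 0, 0, 0, 0, 6, 0]

slow=0 fast=0: a[fast]=0, fast++
slow=0 fast=1: a[fast]=0, fast++
slow=0 fast=2: a[fast]=0, fast++
slow=0 fast=3: a[fast]=4≠0 swap→a[0]=4, slow++,fast++
slow=1 fast=4: a[fast]=0, fast++
slow=1 fast=5: a[fast]=3≠0 swap→a[1]=3, slow++,fast++
slow=2 fast=6: a[fast]=9≠0 swap→a[2]=9, slow++,fast++
slow=3 fast=7: a[fast]=0, fast++
slow=3 fast=8: a[fast]=0, fast++
slow=3 fast=9: a[fast]=7≠0 swap→a[3]=7, slow++,fast++
slow=4 fast=10: a[fast]=0, fast++
slow=4 fast=11: a[fast]=0, fast++
slow=4 fast=12: a[fast]=2≠0 swap→a[4]=2, slow++,fast++
slow=5 fast=13: a[fast]=0, fast++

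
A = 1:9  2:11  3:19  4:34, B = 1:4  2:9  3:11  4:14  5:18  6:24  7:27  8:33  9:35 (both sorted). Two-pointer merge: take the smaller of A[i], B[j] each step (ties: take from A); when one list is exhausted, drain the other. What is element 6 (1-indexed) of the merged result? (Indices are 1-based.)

merged[6] = 14

[i=1,j=1] A[i]=9>B[j]=4 take 4 → j++
[i=1,j=2] A[i]=9<=B[j]=9 take 9 → i++
[i=2,j=2] A[i]=11>B[j]=9 take 9 → j++
[i=2,j=3] A[i]=11<=B[j]=11 take 11 → i++
[i=3,j=3] A[i]=19>B[j]=11 take 11 → j++
[i=3,j=4] A[i]=19>B[j]=14 take 14 → j++
[i=3,j=5] A[i]=19>B[j]=18 take 18 → j++
[i=3,j=6] A[i]=19<=B[j]=24 take 19 → i++
[i=4,j=6] A[i]=34>B[j]=24 take 24 → j++
[i=4,j=7] A[i]=34>B[j]=27 take 27 → j++
[i=4,j=8] A[i]=34>B[j]=33 take 33 → j++
[i=4,j=9] A[i]=34<=B[j]=35 take 34 → i++
[i=5,j=9] A done, take B[j]=35 → j++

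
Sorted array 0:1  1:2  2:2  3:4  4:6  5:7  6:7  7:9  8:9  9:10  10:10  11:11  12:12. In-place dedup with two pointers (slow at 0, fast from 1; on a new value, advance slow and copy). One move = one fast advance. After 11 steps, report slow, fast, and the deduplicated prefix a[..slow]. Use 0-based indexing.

slow=7, fast=12, prefix=[1, 2, 4, 6, 7, 9, 10, 11]

(s=0,f=1) a[fast]=2≠a[slow]=1 write a[1]=2 → slow++,fast++
(s=1,f=2) a[fast]=2=a[slow] dup → fast++
(s=1,f=3) a[fast]=4≠a[slow]=2 write a[2]=4 → slow++,fast++
(s=2,f=4) a[fast]=6≠a[slow]=4 write a[3]=6 → slow++,fast++
(s=3,f=5) a[fast]=7≠a[slow]=6 write a[4]=7 → slow++,fast++
(s=4,f=6) a[fast]=7=a[slow] dup → fast++
(s=4,f=7) a[fast]=9≠a[slow]=7 write a[5]=9 → slow++,fast++
(s=5,f=8) a[fast]=9=a[slow] dup → fast++
(s=5,f=9) a[fast]=10≠a[slow]=9 write a[6]=10 → slow++,fast++
(s=6,f=10) a[fast]=10=a[slow] dup → fast++
(s=6,f=11) a[fast]=11≠a[slow]=10 write a[7]=11 → slow++,fast++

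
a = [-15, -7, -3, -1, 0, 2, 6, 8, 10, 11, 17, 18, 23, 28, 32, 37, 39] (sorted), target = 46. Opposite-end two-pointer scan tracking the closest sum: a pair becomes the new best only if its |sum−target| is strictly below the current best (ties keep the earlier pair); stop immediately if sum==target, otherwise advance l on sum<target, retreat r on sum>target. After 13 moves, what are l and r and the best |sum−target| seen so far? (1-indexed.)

l=11, r=14, best |Δ|=1

l=1 r=17: -15+39=24 d=22 *, l++
l=2 r=17: -7+39=32 d=14 *, l++
l=3 r=17: -3+39=36 d=10 *, l++
l=4 r=17: -1+39=38 d=8 *, l++
l=5 r=17: 0+39=39 d=7 *, l++
l=6 r=17: 2+39=41 d=5 *, l++
l=7 r=17: 6+39=45 d=1 *, l++
l=8 r=17: 8+39=47 d=1, r--
l=8 r=16: 8+37=45 d=1, l++
l=9 r=16: 10+37=47 d=1, r--
l=9 r=15: 10+32=42 d=4, l++
l=10 r=15: 11+32=43 d=3, l++
l=11 r=15: 17+32=49 d=3, r--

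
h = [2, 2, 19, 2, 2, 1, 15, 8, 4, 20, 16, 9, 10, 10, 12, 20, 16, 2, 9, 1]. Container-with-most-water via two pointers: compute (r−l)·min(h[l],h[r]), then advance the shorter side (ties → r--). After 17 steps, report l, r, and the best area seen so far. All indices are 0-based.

l=0 r=19: min(2,1)*19=19 best=19 *, r--
l=0 r=18: min(2,9)*18=36 best=36 *, l++
l=1 r=18: min(2,9)*17=34 best=36, l++
l=2 r=18: min(19,9)*16=144 best=144 *, r--
l=2 r=17: min(19,2)*15=30 best=144, r--
l=2 r=16: min(19,16)*14=224 best=224 *, r--
l=2 r=15: min(19,20)*13=247 best=247 *, l++
l=3 r=15: min(2,20)*12=24 best=247, l++
l=4 r=15: min(2,20)*11=22 best=247, l++
l=5 r=15: min(1,20)*10=10 best=247, l++
l=6 r=15: min(15,20)*9=135 best=247, l++
l=7 r=15: min(8,20)*8=64 best=247, l++
l=8 r=15: min(4,20)*7=28 best=247, l++
l=9 r=15: min(20,20)*6=120 best=247, r--
l=9 r=14: min(20,12)*5=60 best=247, r--
l=9 r=13: min(20,10)*4=40 best=247, r--
l=9 r=12: min(20,10)*3=30 best=247, r--

l=9, r=11, best area=247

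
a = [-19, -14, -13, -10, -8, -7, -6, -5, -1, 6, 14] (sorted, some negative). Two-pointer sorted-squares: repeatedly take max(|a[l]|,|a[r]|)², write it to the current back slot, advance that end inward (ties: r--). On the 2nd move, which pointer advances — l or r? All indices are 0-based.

l=0 r=10: |-19|>|14| out[10]=361, l++
l=1 r=10: |-14|<=|14| out[9]=196, r--

r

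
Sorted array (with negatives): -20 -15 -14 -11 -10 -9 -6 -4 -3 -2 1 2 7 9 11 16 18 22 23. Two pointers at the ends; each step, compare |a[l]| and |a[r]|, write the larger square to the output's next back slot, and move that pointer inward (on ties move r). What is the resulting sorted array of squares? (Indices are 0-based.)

[1, 4, 4, 9, 16, 36, 49, 81, 81, 100, 121, 121, 196, 225, 256, 324, 400, 484, 529]

[0,18] |-20|<=|23| out[18]=529 → r--
[0,17] |-20|<=|22| out[17]=484 → r--
[0,16] |-20|>|18| out[16]=400 → l++
[1,16] |-15|<=|18| out[15]=324 → r--
[1,15] |-15|<=|16| out[14]=256 → r--
[1,14] |-15|>|11| out[13]=225 → l++
[2,14] |-14|>|11| out[12]=196 → l++
[3,14] |-11|<=|11| out[11]=121 → r--
[3,13] |-11|>|9| out[10]=121 → l++
[4,13] |-10|>|9| out[9]=100 → l++
[5,13] |-9|<=|9| out[8]=81 → r--
[5,12] |-9|>|7| out[7]=81 → l++
[6,12] |-6|<=|7| out[6]=49 → r--
[6,11] |-6|>|2| out[5]=36 → l++
[7,11] |-4|>|2| out[4]=16 → l++
[8,11] |-3|>|2| out[3]=9 → l++
[9,11] |-2|<=|2| out[2]=4 → r--
[9,10] |-2|>|1| out[1]=4 → l++
[10,10] |1|<=|1| out[0]=1 → r--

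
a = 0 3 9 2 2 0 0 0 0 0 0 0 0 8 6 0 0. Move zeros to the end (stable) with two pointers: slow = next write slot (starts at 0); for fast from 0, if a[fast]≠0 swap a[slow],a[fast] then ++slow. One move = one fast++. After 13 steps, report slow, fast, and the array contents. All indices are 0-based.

slow=4, fast=13, a=[3, 9, 2, 2, 0, 0, 0, 0, 0, 0, 0, 0, 0, 8, 6, 0, 0]

slow=0 fast=0: a[fast]=0, fast++
slow=0 fast=1: a[fast]=3≠0 swap→a[0]=3, slow++,fast++
slow=1 fast=2: a[fast]=9≠0 swap→a[1]=9, slow++,fast++
slow=2 fast=3: a[fast]=2≠0 swap→a[2]=2, slow++,fast++
slow=3 fast=4: a[fast]=2≠0 swap→a[3]=2, slow++,fast++
slow=4 fast=5: a[fast]=0, fast++
slow=4 fast=6: a[fast]=0, fast++
slow=4 fast=7: a[fast]=0, fast++
slow=4 fast=8: a[fast]=0, fast++
slow=4 fast=9: a[fast]=0, fast++
slow=4 fast=10: a[fast]=0, fast++
slow=4 fast=11: a[fast]=0, fast++
slow=4 fast=12: a[fast]=0, fast++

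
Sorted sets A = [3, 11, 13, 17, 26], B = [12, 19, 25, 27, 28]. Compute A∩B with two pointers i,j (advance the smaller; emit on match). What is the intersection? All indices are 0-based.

i=0 j=0: 3<12, i++
i=1 j=0: 11<12, i++
i=2 j=0: 13>12, j++
i=2 j=1: 13<19, i++
i=3 j=1: 17<19, i++
i=4 j=1: 26>19, j++
i=4 j=2: 26>25, j++
i=4 j=3: 26<27, i++

intersection = []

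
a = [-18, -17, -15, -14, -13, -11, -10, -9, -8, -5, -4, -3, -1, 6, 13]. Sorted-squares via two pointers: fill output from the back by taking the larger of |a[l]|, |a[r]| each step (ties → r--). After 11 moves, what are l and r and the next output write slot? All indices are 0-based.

l=0 r=14: |-18|>|13| out[14]=324, l++
l=1 r=14: |-17|>|13| out[13]=289, l++
l=2 r=14: |-15|>|13| out[12]=225, l++
l=3 r=14: |-14|>|13| out[11]=196, l++
l=4 r=14: |-13|<=|13| out[10]=169, r--
l=4 r=13: |-13|>|6| out[9]=169, l++
l=5 r=13: |-11|>|6| out[8]=121, l++
l=6 r=13: |-10|>|6| out[7]=100, l++
l=7 r=13: |-9|>|6| out[6]=81, l++
l=8 r=13: |-8|>|6| out[5]=64, l++
l=9 r=13: |-5|<=|6| out[4]=36, r--

l=9, r=12, next write slot=3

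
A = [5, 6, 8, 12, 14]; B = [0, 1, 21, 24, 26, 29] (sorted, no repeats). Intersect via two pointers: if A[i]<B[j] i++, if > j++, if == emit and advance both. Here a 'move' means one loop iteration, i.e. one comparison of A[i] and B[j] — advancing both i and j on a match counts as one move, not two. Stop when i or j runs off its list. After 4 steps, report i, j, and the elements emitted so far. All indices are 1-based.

[i=1,j=1] 5>0 → j++
[i=1,j=2] 5>1 → j++
[i=1,j=3] 5<21 → i++
[i=2,j=3] 6<21 → i++

i=3, j=3, emitted=[]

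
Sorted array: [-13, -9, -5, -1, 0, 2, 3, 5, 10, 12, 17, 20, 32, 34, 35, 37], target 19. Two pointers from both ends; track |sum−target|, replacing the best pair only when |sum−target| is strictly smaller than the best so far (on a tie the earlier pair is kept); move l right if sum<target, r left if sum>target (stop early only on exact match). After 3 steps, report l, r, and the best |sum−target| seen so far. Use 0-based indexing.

l=0 r=15: -13+37=24 d=5 *, r--
l=0 r=14: -13+35=22 d=3 *, r--
l=0 r=13: -13+34=21 d=2 *, r--

l=0, r=12, best |Δ|=2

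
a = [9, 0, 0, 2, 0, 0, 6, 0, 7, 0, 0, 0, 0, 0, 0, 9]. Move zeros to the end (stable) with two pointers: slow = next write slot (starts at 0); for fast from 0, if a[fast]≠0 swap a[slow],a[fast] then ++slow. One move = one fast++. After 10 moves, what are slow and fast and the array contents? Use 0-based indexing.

slow=4, fast=10, a=[9, 2, 6, 7, 0, 0, 0, 0, 0, 0, 0, 0, 0, 0, 0, 9]

slow=0 fast=0: a[fast]=9≠0 swap→a[0]=9, slow++,fast++
slow=1 fast=1: a[fast]=0, fast++
slow=1 fast=2: a[fast]=0, fast++
slow=1 fast=3: a[fast]=2≠0 swap→a[1]=2, slow++,fast++
slow=2 fast=4: a[fast]=0, fast++
slow=2 fast=5: a[fast]=0, fast++
slow=2 fast=6: a[fast]=6≠0 swap→a[2]=6, slow++,fast++
slow=3 fast=7: a[fast]=0, fast++
slow=3 fast=8: a[fast]=7≠0 swap→a[3]=7, slow++,fast++
slow=4 fast=9: a[fast]=0, fast++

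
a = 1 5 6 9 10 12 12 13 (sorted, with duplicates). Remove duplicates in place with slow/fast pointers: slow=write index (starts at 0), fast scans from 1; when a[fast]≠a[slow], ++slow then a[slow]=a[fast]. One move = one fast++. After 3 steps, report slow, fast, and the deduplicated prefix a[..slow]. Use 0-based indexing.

slow=0 fast=1: a[fast]=5≠a[slow]=1 write a[1]=5, slow++,fast++
slow=1 fast=2: a[fast]=6≠a[slow]=5 write a[2]=6, slow++,fast++
slow=2 fast=3: a[fast]=9≠a[slow]=6 write a[3]=9, slow++,fast++

slow=3, fast=4, prefix=[1, 5, 6, 9]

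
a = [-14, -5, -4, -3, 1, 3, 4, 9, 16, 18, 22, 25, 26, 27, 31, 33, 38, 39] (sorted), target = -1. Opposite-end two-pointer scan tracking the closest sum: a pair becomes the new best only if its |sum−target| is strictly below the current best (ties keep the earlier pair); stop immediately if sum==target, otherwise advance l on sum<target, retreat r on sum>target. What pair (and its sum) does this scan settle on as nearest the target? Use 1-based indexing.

pair (-5, 4) with sum -1 (|Δ|=0)

[1,18] -14+39=25 d=26 * → r--
[1,17] -14+38=24 d=25 * → r--
[1,16] -14+33=19 d=20 * → r--
[1,15] -14+31=17 d=18 * → r--
[1,14] -14+27=13 d=14 * → r--
[1,13] -14+26=12 d=13 * → r--
[1,12] -14+25=11 d=12 * → r--
[1,11] -14+22=8 d=9 * → r--
[1,10] -14+18=4 d=5 * → r--
[1,9] -14+16=2 d=3 * → r--
[1,8] -14+9=-5 d=4 → l++
[2,8] -5+9=4 d=5 → r--
[2,7] -5+4=-1 d=0 * → stop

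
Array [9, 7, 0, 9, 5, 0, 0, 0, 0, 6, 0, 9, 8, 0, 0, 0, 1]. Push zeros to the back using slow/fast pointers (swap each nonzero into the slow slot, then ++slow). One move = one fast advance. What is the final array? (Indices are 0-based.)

(s=0,f=0) a[fast]=9≠0 swap→a[0]=9 → slow++,fast++
(s=1,f=1) a[fast]=7≠0 swap→a[1]=7 → slow++,fast++
(s=2,f=2) a[fast]=0 → fast++
(s=2,f=3) a[fast]=9≠0 swap→a[2]=9 → slow++,fast++
(s=3,f=4) a[fast]=5≠0 swap→a[3]=5 → slow++,fast++
(s=4,f=5) a[fast]=0 → fast++
(s=4,f=6) a[fast]=0 → fast++
(s=4,f=7) a[fast]=0 → fast++
(s=4,f=8) a[fast]=0 → fast++
(s=4,f=9) a[fast]=6≠0 swap→a[4]=6 → slow++,fast++
(s=5,f=10) a[fast]=0 → fast++
(s=5,f=11) a[fast]=9≠0 swap→a[5]=9 → slow++,fast++
(s=6,f=12) a[fast]=8≠0 swap→a[6]=8 → slow++,fast++
(s=7,f=13) a[fast]=0 → fast++
(s=7,f=14) a[fast]=0 → fast++
(s=7,f=15) a[fast]=0 → fast++
(s=7,f=16) a[fast]=1≠0 swap→a[7]=1 → slow++,fast++

[9, 7, 9, 5, 6, 9, 8, 1, 0, 0, 0, 0, 0, 0, 0, 0, 0]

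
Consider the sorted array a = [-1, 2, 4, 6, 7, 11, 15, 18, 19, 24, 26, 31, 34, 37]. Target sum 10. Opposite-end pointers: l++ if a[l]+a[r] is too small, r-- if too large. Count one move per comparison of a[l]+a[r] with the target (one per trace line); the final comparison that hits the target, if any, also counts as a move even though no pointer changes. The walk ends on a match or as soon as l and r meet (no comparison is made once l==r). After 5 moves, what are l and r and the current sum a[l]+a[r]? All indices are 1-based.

l=1 r=14: -1+37=36 >10, r--
l=1 r=13: -1+34=33 >10, r--
l=1 r=12: -1+31=30 >10, r--
l=1 r=11: -1+26=25 >10, r--
l=1 r=10: -1+24=23 >10, r--

l=1, r=9, sum=18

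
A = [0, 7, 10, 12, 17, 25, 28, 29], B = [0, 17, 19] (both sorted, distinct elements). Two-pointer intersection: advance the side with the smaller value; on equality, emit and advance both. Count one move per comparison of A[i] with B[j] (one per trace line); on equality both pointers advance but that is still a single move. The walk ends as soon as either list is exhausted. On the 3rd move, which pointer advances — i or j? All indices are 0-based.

[i=0,j=0] 0==0 emit → i++,j++
[i=1,j=1] 7<17 → i++
[i=2,j=1] 10<17 → i++

i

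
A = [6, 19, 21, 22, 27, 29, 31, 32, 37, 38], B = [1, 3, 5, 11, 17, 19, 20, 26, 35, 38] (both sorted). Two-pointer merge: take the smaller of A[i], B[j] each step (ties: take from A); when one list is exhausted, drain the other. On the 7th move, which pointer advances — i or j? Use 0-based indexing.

i

[i=0,j=0] A[i]=6>B[j]=1 take 1 → j++
[i=0,j=1] A[i]=6>B[j]=3 take 3 → j++
[i=0,j=2] A[i]=6>B[j]=5 take 5 → j++
[i=0,j=3] A[i]=6<=B[j]=11 take 6 → i++
[i=1,j=3] A[i]=19>B[j]=11 take 11 → j++
[i=1,j=4] A[i]=19>B[j]=17 take 17 → j++
[i=1,j=5] A[i]=19<=B[j]=19 take 19 → i++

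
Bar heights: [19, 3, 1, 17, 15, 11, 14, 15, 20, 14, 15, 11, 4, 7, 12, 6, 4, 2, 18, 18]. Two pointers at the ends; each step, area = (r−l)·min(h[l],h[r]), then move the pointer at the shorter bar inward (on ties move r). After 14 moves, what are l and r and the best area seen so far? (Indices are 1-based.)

l=4, r=9, best area=342

[1,20] min(19,18)*19=342 best=342 * → r--
[1,19] min(19,18)*18=324 best=342 → r--
[1,18] min(19,2)*17=34 best=342 → r--
[1,17] min(19,4)*16=64 best=342 → r--
[1,16] min(19,6)*15=90 best=342 → r--
[1,15] min(19,12)*14=168 best=342 → r--
[1,14] min(19,7)*13=91 best=342 → r--
[1,13] min(19,4)*12=48 best=342 → r--
[1,12] min(19,11)*11=121 best=342 → r--
[1,11] min(19,15)*10=150 best=342 → r--
[1,10] min(19,14)*9=126 best=342 → r--
[1,9] min(19,20)*8=152 best=342 → l++
[2,9] min(3,20)*7=21 best=342 → l++
[3,9] min(1,20)*6=6 best=342 → l++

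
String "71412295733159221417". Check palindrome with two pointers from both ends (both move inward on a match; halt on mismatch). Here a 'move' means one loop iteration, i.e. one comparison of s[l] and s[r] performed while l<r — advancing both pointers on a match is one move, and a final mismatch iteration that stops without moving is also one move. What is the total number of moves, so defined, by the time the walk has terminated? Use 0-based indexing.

[0,19] '7'=='7' → l++,r--
[1,18] '1'=='1' → l++,r--
[2,17] '4'=='4' → l++,r--
[3,16] '1'=='1' → l++,r--
[4,15] '2'=='2' → l++,r--
[5,14] '2'=='2' → l++,r--
[6,13] '9'=='9' → l++,r--
[7,12] '5'=='5' → l++,r--
[8,11] '7'!='1' → stop

9 moves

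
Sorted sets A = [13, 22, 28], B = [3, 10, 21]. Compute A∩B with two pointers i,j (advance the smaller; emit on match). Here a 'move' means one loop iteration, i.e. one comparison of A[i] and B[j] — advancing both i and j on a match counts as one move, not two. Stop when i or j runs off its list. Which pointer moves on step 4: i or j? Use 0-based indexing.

[i=0,j=0] 13>3 → j++
[i=0,j=1] 13>10 → j++
[i=0,j=2] 13<21 → i++
[i=1,j=2] 22>21 → j++

j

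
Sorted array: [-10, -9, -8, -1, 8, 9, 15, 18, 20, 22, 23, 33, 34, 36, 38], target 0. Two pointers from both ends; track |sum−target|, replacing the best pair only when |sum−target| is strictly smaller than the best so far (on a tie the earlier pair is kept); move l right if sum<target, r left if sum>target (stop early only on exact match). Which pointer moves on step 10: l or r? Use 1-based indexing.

l

[1,15] -10+38=28 d=28 * → r--
[1,14] -10+36=26 d=26 * → r--
[1,13] -10+34=24 d=24 * → r--
[1,12] -10+33=23 d=23 * → r--
[1,11] -10+23=13 d=13 * → r--
[1,10] -10+22=12 d=12 * → r--
[1,9] -10+20=10 d=10 * → r--
[1,8] -10+18=8 d=8 * → r--
[1,7] -10+15=5 d=5 * → r--
[1,6] -10+9=-1 d=1 * → l++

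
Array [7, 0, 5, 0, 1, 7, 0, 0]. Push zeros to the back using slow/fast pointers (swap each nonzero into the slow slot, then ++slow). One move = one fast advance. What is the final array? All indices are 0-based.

[7, 5, 1, 7, 0, 0, 0, 0]

slow=0 fast=0: a[fast]=7≠0 swap→a[0]=7, slow++,fast++
slow=1 fast=1: a[fast]=0, fast++
slow=1 fast=2: a[fast]=5≠0 swap→a[1]=5, slow++,fast++
slow=2 fast=3: a[fast]=0, fast++
slow=2 fast=4: a[fast]=1≠0 swap→a[2]=1, slow++,fast++
slow=3 fast=5: a[fast]=7≠0 swap→a[3]=7, slow++,fast++
slow=4 fast=6: a[fast]=0, fast++
slow=4 fast=7: a[fast]=0, fast++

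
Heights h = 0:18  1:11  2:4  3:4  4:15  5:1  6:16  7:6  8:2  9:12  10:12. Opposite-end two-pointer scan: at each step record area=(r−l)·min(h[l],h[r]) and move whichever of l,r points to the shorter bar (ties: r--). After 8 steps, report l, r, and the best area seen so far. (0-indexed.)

l=0, r=2, best area=120

[0,10] min(18,12)*10=120 best=120 * → r--
[0,9] min(18,12)*9=108 best=120 → r--
[0,8] min(18,2)*8=16 best=120 → r--
[0,7] min(18,6)*7=42 best=120 → r--
[0,6] min(18,16)*6=96 best=120 → r--
[0,5] min(18,1)*5=5 best=120 → r--
[0,4] min(18,15)*4=60 best=120 → r--
[0,3] min(18,4)*3=12 best=120 → r--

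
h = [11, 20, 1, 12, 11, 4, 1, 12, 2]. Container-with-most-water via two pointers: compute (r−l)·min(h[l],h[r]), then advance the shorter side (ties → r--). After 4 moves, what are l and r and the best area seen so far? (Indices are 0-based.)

l=1, r=5, best area=77

l=0 r=8: min(11,2)*8=16 best=16 *, r--
l=0 r=7: min(11,12)*7=77 best=77 *, l++
l=1 r=7: min(20,12)*6=72 best=77, r--
l=1 r=6: min(20,1)*5=5 best=77, r--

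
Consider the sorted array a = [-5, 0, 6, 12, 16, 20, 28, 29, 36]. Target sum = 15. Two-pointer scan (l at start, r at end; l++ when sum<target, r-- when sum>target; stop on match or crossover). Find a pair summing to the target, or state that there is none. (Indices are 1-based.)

[1,9] -5+36=31 >15 → r--
[1,8] -5+29=24 >15 → r--
[1,7] -5+28=23 >15 → r--
[1,6] -5+20=15 → found

(-5, 20)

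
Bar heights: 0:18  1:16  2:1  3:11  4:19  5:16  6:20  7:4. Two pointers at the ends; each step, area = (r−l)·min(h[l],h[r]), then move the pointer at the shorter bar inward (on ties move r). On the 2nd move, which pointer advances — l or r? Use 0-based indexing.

l

[0,7] min(18,4)*7=28 best=28 * → r--
[0,6] min(18,20)*6=108 best=108 * → l++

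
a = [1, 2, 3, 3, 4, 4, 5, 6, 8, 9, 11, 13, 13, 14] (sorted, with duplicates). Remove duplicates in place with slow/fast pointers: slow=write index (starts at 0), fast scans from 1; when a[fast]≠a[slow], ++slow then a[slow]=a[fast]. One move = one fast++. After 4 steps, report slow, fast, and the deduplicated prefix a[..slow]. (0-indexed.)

slow=3, fast=5, prefix=[1, 2, 3, 4]

(s=0,f=1) a[fast]=2≠a[slow]=1 write a[1]=2 → slow++,fast++
(s=1,f=2) a[fast]=3≠a[slow]=2 write a[2]=3 → slow++,fast++
(s=2,f=3) a[fast]=3=a[slow] dup → fast++
(s=2,f=4) a[fast]=4≠a[slow]=3 write a[3]=4 → slow++,fast++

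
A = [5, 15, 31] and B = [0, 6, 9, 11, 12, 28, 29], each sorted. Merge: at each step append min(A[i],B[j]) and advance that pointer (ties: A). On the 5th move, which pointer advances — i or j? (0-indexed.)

j

i=0 j=0: A[i]=5>B[j]=0 take 0, j++
i=0 j=1: A[i]=5<=B[j]=6 take 5, i++
i=1 j=1: A[i]=15>B[j]=6 take 6, j++
i=1 j=2: A[i]=15>B[j]=9 take 9, j++
i=1 j=3: A[i]=15>B[j]=11 take 11, j++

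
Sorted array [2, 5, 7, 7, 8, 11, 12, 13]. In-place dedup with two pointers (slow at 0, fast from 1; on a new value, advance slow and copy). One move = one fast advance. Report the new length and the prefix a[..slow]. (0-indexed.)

length 7; prefix = [2, 5, 7, 8, 11, 12, 13]

(s=0,f=1) a[fast]=5≠a[slow]=2 write a[1]=5 → slow++,fast++
(s=1,f=2) a[fast]=7≠a[slow]=5 write a[2]=7 → slow++,fast++
(s=2,f=3) a[fast]=7=a[slow] dup → fast++
(s=2,f=4) a[fast]=8≠a[slow]=7 write a[3]=8 → slow++,fast++
(s=3,f=5) a[fast]=11≠a[slow]=8 write a[4]=11 → slow++,fast++
(s=4,f=6) a[fast]=12≠a[slow]=11 write a[5]=12 → slow++,fast++
(s=5,f=7) a[fast]=13≠a[slow]=12 write a[6]=13 → slow++,fast++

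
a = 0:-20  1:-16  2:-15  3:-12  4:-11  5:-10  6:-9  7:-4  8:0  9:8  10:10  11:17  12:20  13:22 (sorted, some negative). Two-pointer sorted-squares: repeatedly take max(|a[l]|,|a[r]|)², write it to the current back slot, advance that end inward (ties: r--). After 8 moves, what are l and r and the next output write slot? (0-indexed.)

l=0 r=13: |-20|<=|22| out[13]=484, r--
l=0 r=12: |-20|<=|20| out[12]=400, r--
l=0 r=11: |-20|>|17| out[11]=400, l++
l=1 r=11: |-16|<=|17| out[10]=289, r--
l=1 r=10: |-16|>|10| out[9]=256, l++
l=2 r=10: |-15|>|10| out[8]=225, l++
l=3 r=10: |-12|>|10| out[7]=144, l++
l=4 r=10: |-11|>|10| out[6]=121, l++

l=5, r=10, next write slot=5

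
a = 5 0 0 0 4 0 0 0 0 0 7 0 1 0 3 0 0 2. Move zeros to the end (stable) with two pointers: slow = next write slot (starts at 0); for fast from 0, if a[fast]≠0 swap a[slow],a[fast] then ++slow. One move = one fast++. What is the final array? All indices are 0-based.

(s=0,f=0) a[fast]=5≠0 swap→a[0]=5 → slow++,fast++
(s=1,f=1) a[fast]=0 → fast++
(s=1,f=2) a[fast]=0 → fast++
(s=1,f=3) a[fast]=0 → fast++
(s=1,f=4) a[fast]=4≠0 swap→a[1]=4 → slow++,fast++
(s=2,f=5) a[fast]=0 → fast++
(s=2,f=6) a[fast]=0 → fast++
(s=2,f=7) a[fast]=0 → fast++
(s=2,f=8) a[fast]=0 → fast++
(s=2,f=9) a[fast]=0 → fast++
(s=2,f=10) a[fast]=7≠0 swap→a[2]=7 → slow++,fast++
(s=3,f=11) a[fast]=0 → fast++
(s=3,f=12) a[fast]=1≠0 swap→a[3]=1 → slow++,fast++
(s=4,f=13) a[fast]=0 → fast++
(s=4,f=14) a[fast]=3≠0 swap→a[4]=3 → slow++,fast++
(s=5,f=15) a[fast]=0 → fast++
(s=5,f=16) a[fast]=0 → fast++
(s=5,f=17) a[fast]=2≠0 swap→a[5]=2 → slow++,fast++

[5, 4, 7, 1, 3, 2, 0, 0, 0, 0, 0, 0, 0, 0, 0, 0, 0, 0]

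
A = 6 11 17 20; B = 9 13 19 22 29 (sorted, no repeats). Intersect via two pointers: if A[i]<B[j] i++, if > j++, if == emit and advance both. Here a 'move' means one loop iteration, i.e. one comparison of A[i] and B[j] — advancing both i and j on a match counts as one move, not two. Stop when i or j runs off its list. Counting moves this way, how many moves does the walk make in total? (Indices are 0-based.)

7 moves

[i=0,j=0] 6<9 → i++
[i=1,j=0] 11>9 → j++
[i=1,j=1] 11<13 → i++
[i=2,j=1] 17>13 → j++
[i=2,j=2] 17<19 → i++
[i=3,j=2] 20>19 → j++
[i=3,j=3] 20<22 → i++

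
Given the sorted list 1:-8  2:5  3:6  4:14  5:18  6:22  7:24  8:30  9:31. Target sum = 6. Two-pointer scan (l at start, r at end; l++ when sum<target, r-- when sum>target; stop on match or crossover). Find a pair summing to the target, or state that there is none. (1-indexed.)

(-8, 14)

l=1 r=9: -8+31=23 >6, r--
l=1 r=8: -8+30=22 >6, r--
l=1 r=7: -8+24=16 >6, r--
l=1 r=6: -8+22=14 >6, r--
l=1 r=5: -8+18=10 >6, r--
l=1 r=4: -8+14=6, found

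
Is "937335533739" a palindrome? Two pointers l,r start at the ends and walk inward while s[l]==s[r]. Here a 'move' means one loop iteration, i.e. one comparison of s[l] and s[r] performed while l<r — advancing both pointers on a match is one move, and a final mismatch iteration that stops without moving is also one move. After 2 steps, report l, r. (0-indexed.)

[0,11] '9'=='9' → l++,r--
[1,10] '3'=='3' → l++,r--

l=2, r=9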